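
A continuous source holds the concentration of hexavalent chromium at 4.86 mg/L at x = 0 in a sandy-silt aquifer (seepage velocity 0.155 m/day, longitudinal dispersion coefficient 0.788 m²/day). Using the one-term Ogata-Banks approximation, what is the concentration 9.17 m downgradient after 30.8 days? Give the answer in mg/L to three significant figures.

1.28 mg/L

For a continuous step input, C/C₀ ≈ ½·erfc((x−vt)/(2√(Dt))).
vt = 0.155 × 30.8 = 4.774 m and 2√(Dt) = 2√(0.788 × 30.8) = 9.853 m.
Argument (x−vt)/(2√(Dt)) = (9.17 − 4.774)/9.853 = 0.4462; ½·erfc(0.4462) = 0.2640.
C = 4.86 × 0.2640 = 1.28 mg/L.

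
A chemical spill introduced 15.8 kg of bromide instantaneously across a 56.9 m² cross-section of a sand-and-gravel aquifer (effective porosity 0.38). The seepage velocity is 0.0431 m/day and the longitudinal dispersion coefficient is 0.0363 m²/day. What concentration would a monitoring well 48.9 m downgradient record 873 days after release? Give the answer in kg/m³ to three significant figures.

0.0134 kg/m³

For an instantaneous plane source, C(x,t) = M/(n_e·A·√(4πDt)) · exp(−(x−vt)²/(4Dt)), with n_e·A the pore (flow) area.
Plume center vt = 0.0431 × 873 = 37.6263 m, so the well at 48.9 m is 11.2737 m downgradient of the peak.
√(4πDt) = 19.96 m, giving peak height M/(n_e·A·√(4πDt)) = 15.8/(0.38 × 56.9 × 19.96) = 0.03661 kg/m³.
(x−vt)²/(4Dt) = (11.2737)²/(4 × 0.0363 × 873) = 1.003; exp(−1.003) = 0.3668.
C = 0.03661 × 0.3668 = 0.0134 kg/m³.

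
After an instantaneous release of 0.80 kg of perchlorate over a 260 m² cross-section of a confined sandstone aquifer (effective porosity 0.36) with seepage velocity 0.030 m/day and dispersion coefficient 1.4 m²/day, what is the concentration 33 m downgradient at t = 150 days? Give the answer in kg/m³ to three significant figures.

For an instantaneous plane source, C(x,t) = M/(n_e·A·√(4πDt)) · exp(−(x−vt)²/(4Dt)), with n_e·A the pore (flow) area.
Plume center vt = 0.030 × 150 = 4.5 m, so the well at 33 m is 28.5 m downgradient of the peak.
√(4πDt) = 51.37 m, giving peak height M/(n_e·A·√(4πDt)) = 0.80/(0.36 × 260 × 51.37) = 0.0001664 kg/m³.
(x−vt)²/(4Dt) = (28.5)²/(4 × 1.4 × 150) = 0.9670; exp(−0.9670) = 0.3802.
C = 0.0001664 × 0.3802 = 6.33e-05 kg/m³.

6.33e-05 kg/m³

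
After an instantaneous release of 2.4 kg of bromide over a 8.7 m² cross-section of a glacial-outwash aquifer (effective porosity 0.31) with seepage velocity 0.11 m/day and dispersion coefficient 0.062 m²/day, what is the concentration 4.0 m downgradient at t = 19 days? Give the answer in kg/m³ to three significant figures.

0.107 kg/m³

For an instantaneous plane source, C(x,t) = M/(n_e·A·√(4πDt)) · exp(−(x−vt)²/(4Dt)), with n_e·A the pore (flow) area.
Plume center vt = 0.11 × 19 = 2.09 m, so the well at 4.0 m is 1.91 m downgradient of the peak.
√(4πDt) = 3.847 m, giving peak height M/(n_e·A·√(4πDt)) = 2.4/(0.31 × 8.7 × 3.847) = 0.2313 kg/m³.
(x−vt)²/(4Dt) = (1.91)²/(4 × 0.062 × 19) = 0.7742; exp(−0.7742) = 0.4611.
C = 0.2313 × 0.4611 = 0.107 kg/m³.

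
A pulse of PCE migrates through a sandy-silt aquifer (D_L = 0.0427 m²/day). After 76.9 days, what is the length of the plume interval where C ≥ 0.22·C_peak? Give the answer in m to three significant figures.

8.92 m

The plume is Gaussian with σ = √(2Dt) = √(2 × 0.0427 × 76.9) = 2.563 m.
C/C_peak = exp(−Δx²/(2σ²)) = 0.22 ⇒ Δx = σ·√(−2 ln 0.22) = 2.563 × 1.740 = 4.460 m.
Width = 2Δx = 8.92 m.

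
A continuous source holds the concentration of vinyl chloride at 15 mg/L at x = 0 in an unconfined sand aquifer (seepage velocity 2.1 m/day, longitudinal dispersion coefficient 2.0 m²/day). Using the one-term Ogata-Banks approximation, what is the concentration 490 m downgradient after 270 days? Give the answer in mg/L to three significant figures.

14.9 mg/L

For a continuous step input, C/C₀ ≈ ½·erfc((x−vt)/(2√(Dt))).
vt = 2.1 × 270 = 567 m and 2√(Dt) = 2√(2.0 × 270) = 46.48 m.
Argument (x−vt)/(2√(Dt)) = (490 − 567)/46.48 = -1.657; ½·erfc(-1.657) = 0.9904.
C = 15 × 0.9904 = 14.9 mg/L.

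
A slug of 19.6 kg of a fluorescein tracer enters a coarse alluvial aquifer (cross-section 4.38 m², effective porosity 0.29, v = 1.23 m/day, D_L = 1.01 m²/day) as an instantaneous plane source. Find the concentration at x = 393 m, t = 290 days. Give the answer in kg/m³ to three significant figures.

For an instantaneous plane source, C(x,t) = M/(n_e·A·√(4πDt)) · exp(−(x−vt)²/(4Dt)), with n_e·A the pore (flow) area.
Plume center vt = 1.23 × 290 = 356.7 m, so the well at 393 m is 36.3 m downgradient of the peak.
√(4πDt) = 60.67 m, giving peak height M/(n_e·A·√(4πDt)) = 19.6/(0.29 × 4.38 × 60.67) = 0.2543 kg/m³.
(x−vt)²/(4Dt) = (36.3)²/(4 × 1.01 × 290) = 1.125; exp(−1.125) = 0.3247.
C = 0.2543 × 0.3247 = 0.0826 kg/m³.

0.0826 kg/m³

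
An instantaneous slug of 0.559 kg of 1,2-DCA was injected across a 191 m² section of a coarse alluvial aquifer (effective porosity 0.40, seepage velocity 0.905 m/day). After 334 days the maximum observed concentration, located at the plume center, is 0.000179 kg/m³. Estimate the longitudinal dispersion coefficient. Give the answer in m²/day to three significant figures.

At the plume center C_max = M/(n_e·A·√(4πDt)), so D = M²/(4πt·(n_e·A·C_max)²).
n_e·A·C_max = 0.40 × 191 × 0.000179 = 0.01368 kg/m.
D = 0.559²/(4π × 334 × 0.01368²) = 0.398 m²/day.

0.398 m²/day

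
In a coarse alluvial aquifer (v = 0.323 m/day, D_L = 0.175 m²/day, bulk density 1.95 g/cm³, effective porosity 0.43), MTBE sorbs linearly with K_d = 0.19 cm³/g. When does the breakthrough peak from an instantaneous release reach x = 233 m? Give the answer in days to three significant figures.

Retardation factor R = 1 + ρ_b·K_d/n = 1 + 1.95 × 0.19/0.43 = 1.862.
Sorption retards both mechanisms: v_R = v/R = 0.1735 m/day, D_R = D/R = 0.09398 m²/day.
Peak time from v_R²t² + 2D_R t − x² = 0: t = (√(D_R² + v_R²x²) − D_R)/v_R².
√(D_R² + v_R²x²) = √(0.09398² + 0.1735² × 233²) = 40.43; v_R² = 0.03010.
t = (40.43 − 0.09398)/0.03010 = 1340 days.

1340 days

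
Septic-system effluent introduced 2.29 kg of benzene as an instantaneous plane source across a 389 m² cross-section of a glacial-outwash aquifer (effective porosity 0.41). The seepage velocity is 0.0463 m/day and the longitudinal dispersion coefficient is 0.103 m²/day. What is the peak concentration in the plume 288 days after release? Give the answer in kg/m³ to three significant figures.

0.000744 kg/m³

The peak of an instantaneous 1D plume sits at x = vt; there the Gaussian factor is 1 and C_max = M/(n_e·A·√(4πDt)), where n_e·A is the pore area the mass is dissolved in.
√(4πDt) = √(4π × 0.103 × 288) = 19.31 m, so C_max = 2.29/(0.41 × 389 × 19.31) = 0.000744 kg/m³.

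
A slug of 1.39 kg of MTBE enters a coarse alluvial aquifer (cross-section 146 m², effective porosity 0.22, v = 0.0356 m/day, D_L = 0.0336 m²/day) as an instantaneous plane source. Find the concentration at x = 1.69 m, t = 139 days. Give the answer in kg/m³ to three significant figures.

0.00320 kg/m³

For an instantaneous plane source, C(x,t) = M/(n_e·A·√(4πDt)) · exp(−(x−vt)²/(4Dt)), with n_e·A the pore (flow) area.
Plume center vt = 0.0356 × 139 = 4.9484 m, so the well at 1.69 m is 3.2584 m upgradient of the peak.
√(4πDt) = 7.661 m, giving peak height M/(n_e·A·√(4πDt)) = 1.39/(0.22 × 146 × 7.661) = 0.005649 kg/m³.
(x−vt)²/(4Dt) = (-3.2584)²/(4 × 0.0336 × 139) = 0.5683; exp(−0.5683) = 0.5665.
C = 0.005649 × 0.5665 = 0.00320 kg/m³.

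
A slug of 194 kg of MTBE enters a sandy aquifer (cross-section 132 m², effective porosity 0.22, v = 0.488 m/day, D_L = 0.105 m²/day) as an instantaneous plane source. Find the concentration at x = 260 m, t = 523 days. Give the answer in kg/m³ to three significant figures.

For an instantaneous plane source, C(x,t) = M/(n_e·A·√(4πDt)) · exp(−(x−vt)²/(4Dt)), with n_e·A the pore (flow) area.
Plume center vt = 0.488 × 523 = 255.224 m, so the well at 260 m is 4.776 m downgradient of the peak.
√(4πDt) = 26.27 m, giving peak height M/(n_e·A·√(4πDt)) = 194/(0.22 × 132 × 26.27) = 0.2543 kg/m³.
(x−vt)²/(4Dt) = (4.776)²/(4 × 0.105 × 523) = 0.1038; exp(−0.1038) = 0.9014.
C = 0.2543 × 0.9014 = 0.229 kg/m³.

0.229 kg/m³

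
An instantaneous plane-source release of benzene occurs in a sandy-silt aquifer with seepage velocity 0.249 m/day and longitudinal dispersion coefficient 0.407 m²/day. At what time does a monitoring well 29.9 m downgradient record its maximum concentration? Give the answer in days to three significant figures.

114 days

For the 1D instantaneous-source solution, setting ∂C/∂t = 0 at fixed x gives v²t² + 2Dt − x² = 0, so t = (√(D² + v²x²) − D)/v².
√(D² + v²x²) = √(0.407² + 0.249² × 29.9²) = 7.456; v² = 0.062001.
t = (7.456 − 0.407)/0.062001 = 114 days (vs. the pure-advection estimate x/v = 120 d).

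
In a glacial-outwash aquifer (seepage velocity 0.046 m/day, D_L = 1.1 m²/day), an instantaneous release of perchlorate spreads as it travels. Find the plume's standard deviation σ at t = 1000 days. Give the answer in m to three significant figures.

Dispersive spreading gives a Gaussian with σ² = 2Dt; advection only shifts the center.
σ = √(2 × 1.1 × 1000) = 46.9 m.

46.9 m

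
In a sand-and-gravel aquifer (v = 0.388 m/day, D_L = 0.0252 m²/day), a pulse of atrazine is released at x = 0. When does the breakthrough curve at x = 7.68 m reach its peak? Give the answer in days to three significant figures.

19.6 days

For the 1D instantaneous-source solution, setting ∂C/∂t = 0 at fixed x gives v²t² + 2Dt − x² = 0, so t = (√(D² + v²x²) − D)/v².
√(D² + v²x²) = √(0.0252² + 0.388² × 7.68²) = 2.980; v² = 0.150544.
t = (2.980 − 0.0252)/0.150544 = 19.6 days (vs. the pure-advection estimate x/v = 19.8 d).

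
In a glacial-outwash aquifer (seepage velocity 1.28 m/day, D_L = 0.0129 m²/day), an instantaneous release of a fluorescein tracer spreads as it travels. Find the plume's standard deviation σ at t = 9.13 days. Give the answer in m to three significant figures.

0.485 m

Dispersive spreading gives a Gaussian with σ² = 2Dt; advection only shifts the center.
σ = √(2 × 0.0129 × 9.13) = 0.485 m.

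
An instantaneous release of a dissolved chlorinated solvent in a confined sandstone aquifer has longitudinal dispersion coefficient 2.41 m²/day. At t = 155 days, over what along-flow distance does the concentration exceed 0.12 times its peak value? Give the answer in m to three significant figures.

The plume is Gaussian with σ = √(2Dt) = √(2 × 2.41 × 155) = 27.33 m.
C/C_peak = exp(−Δx²/(2σ²)) = 0.12 ⇒ Δx = σ·√(−2 ln 0.12) = 27.33 × 2.059 = 56.27 m.
Width = 2Δx = 113 m.

113 m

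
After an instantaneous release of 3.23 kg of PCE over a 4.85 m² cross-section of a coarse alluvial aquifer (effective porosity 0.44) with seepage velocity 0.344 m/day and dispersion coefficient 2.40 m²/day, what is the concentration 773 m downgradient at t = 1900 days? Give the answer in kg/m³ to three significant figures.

0.00289 kg/m³

For an instantaneous plane source, C(x,t) = M/(n_e·A·√(4πDt)) · exp(−(x−vt)²/(4Dt)), with n_e·A the pore (flow) area.
Plume center vt = 0.344 × 1900 = 653.6 m, so the well at 773 m is 119.4 m downgradient of the peak.
√(4πDt) = 239.4 m, giving peak height M/(n_e·A·√(4πDt)) = 3.23/(0.44 × 4.85 × 239.4) = 0.006322 kg/m³.
(x−vt)²/(4Dt) = (119.4)²/(4 × 2.40 × 1900) = 0.7816; exp(−0.7816) = 0.4577.
C = 0.006322 × 0.4577 = 0.00289 kg/m³.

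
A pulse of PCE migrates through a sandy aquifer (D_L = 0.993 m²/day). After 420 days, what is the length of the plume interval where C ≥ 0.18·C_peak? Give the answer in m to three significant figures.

The plume is Gaussian with σ = √(2Dt) = √(2 × 0.993 × 420) = 28.88 m.
C/C_peak = exp(−Δx²/(2σ²)) = 0.18 ⇒ Δx = σ·√(−2 ln 0.18) = 28.88 × 1.852 = 53.49 m.
Width = 2Δx = 107 m.

107 m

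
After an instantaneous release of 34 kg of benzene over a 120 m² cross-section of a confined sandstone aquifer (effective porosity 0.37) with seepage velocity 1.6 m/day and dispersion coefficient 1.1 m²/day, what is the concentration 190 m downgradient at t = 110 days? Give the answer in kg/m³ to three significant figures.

0.0131 kg/m³

For an instantaneous plane source, C(x,t) = M/(n_e·A·√(4πDt)) · exp(−(x−vt)²/(4Dt)), with n_e·A the pore (flow) area.
Plume center vt = 1.6 × 110 = 176 m, so the well at 190 m is 14 m downgradient of the peak.
√(4πDt) = 38.99 m, giving peak height M/(n_e·A·√(4πDt)) = 34/(0.37 × 120 × 38.99) = 0.01964 kg/m³.
(x−vt)²/(4Dt) = (14)²/(4 × 1.1 × 110) = 0.4050; exp(−0.4050) = 0.6670.
C = 0.01964 × 0.6670 = 0.0131 kg/m³.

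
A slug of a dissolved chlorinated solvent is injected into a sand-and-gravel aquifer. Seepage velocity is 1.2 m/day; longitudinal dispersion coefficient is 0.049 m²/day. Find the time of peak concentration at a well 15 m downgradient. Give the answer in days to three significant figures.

For the 1D instantaneous-source solution, setting ∂C/∂t = 0 at fixed x gives v²t² + 2Dt − x² = 0, so t = (√(D² + v²x²) − D)/v².
√(D² + v²x²) = √(0.049² + 1.2² × 15²) = 18.00; v² = 1.44.
t = (18.00 − 0.049)/1.44 = 12.5 days (vs. the pure-advection estimate x/v = 12.5 d).

12.5 days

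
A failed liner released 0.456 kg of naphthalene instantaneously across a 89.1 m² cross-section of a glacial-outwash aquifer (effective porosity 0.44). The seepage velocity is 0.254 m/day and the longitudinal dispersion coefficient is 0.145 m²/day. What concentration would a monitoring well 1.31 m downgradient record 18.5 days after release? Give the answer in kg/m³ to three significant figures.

For an instantaneous plane source, C(x,t) = M/(n_e·A·√(4πDt)) · exp(−(x−vt)²/(4Dt)), with n_e·A the pore (flow) area.
Plume center vt = 0.254 × 18.5 = 4.699 m, so the well at 1.31 m is 3.389 m upgradient of the peak.
√(4πDt) = 5.806 m, giving peak height M/(n_e·A·√(4πDt)) = 0.456/(0.44 × 89.1 × 5.806) = 0.002003 kg/m³.
(x−vt)²/(4Dt) = (-3.389)²/(4 × 0.145 × 18.5) = 1.070; exp(−1.070) = 0.3430.
C = 0.002003 × 0.3430 = 0.000687 kg/m³.

0.000687 kg/m³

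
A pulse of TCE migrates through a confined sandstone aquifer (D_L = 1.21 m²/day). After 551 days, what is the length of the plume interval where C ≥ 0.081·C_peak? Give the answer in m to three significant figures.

164 m

The plume is Gaussian with σ = √(2Dt) = √(2 × 1.21 × 551) = 36.52 m.
C/C_peak = exp(−Δx²/(2σ²)) = 0.081 ⇒ Δx = σ·√(−2 ln 0.081) = 36.52 × 2.242 = 81.88 m.
Width = 2Δx = 164 m.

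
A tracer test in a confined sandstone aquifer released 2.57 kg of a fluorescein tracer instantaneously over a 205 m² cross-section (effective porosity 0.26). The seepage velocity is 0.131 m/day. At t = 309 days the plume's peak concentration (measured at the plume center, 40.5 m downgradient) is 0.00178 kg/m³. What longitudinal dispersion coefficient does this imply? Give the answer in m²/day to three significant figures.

At the plume center C_max = M/(n_e·A·√(4πDt)), so D = M²/(4πt·(n_e·A·C_max)²).
n_e·A·C_max = 0.26 × 205 × 0.00178 = 0.09487 kg/m.
D = 2.57²/(4π × 309 × 0.09487²) = 0.189 m²/day.

0.189 m²/day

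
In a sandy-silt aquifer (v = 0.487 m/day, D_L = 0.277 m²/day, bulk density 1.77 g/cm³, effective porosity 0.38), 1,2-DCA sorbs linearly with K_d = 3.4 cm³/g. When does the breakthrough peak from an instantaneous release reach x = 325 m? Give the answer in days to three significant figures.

11200 days

Retardation factor R = 1 + ρ_b·K_d/n = 1 + 1.77 × 3.4/0.38 = 16.84.
Sorption retards both mechanisms: v_R = v/R = 0.02892 m/day, D_R = D/R = 0.01645 m²/day.
Peak time from v_R²t² + 2D_R t − x² = 0: t = (√(D_R² + v_R²x²) − D_R)/v_R².
√(D_R² + v_R²x²) = √(0.01645² + 0.02892² × 325²) = 9.399; v_R² = 0.0008364.
t = (9.399 − 0.01645)/0.0008364 = 11200 days.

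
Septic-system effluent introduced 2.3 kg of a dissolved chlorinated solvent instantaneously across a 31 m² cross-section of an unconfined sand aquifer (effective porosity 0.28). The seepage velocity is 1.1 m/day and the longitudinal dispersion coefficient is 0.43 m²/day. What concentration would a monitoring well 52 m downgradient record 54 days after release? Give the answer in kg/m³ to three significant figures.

0.00860 kg/m³

For an instantaneous plane source, C(x,t) = M/(n_e·A·√(4πDt)) · exp(−(x−vt)²/(4Dt)), with n_e·A the pore (flow) area.
Plume center vt = 1.1 × 54 = 59.4 m, so the well at 52 m is 7.4 m upgradient of the peak.
√(4πDt) = 17.08 m, giving peak height M/(n_e·A·√(4πDt)) = 2.3/(0.28 × 31 × 17.08) = 0.01551 kg/m³.
(x−vt)²/(4Dt) = (-7.4)²/(4 × 0.43 × 54) = 0.5896; exp(−0.5896) = 0.5545.
C = 0.01551 × 0.5545 = 0.00860 kg/m³.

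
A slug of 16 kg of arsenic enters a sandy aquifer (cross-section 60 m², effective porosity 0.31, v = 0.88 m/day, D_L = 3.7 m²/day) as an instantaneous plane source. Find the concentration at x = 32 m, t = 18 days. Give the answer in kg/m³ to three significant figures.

For an instantaneous plane source, C(x,t) = M/(n_e·A·√(4πDt)) · exp(−(x−vt)²/(4Dt)), with n_e·A the pore (flow) area.
Plume center vt = 0.88 × 18 = 15.84 m, so the well at 32 m is 16.16 m downgradient of the peak.
√(4πDt) = 28.93 m, giving peak height M/(n_e·A·√(4πDt)) = 16/(0.31 × 60 × 28.93) = 0.02973 kg/m³.
(x−vt)²/(4Dt) = (16.16)²/(4 × 3.7 × 18) = 0.9803; exp(−0.9803) = 0.3752.
C = 0.02973 × 0.3752 = 0.0112 kg/m³.

0.0112 kg/m³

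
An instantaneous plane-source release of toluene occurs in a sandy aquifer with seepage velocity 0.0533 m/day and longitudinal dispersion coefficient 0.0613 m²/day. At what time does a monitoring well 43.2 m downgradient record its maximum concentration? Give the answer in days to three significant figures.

789 days

For the 1D instantaneous-source solution, setting ∂C/∂t = 0 at fixed x gives v²t² + 2Dt − x² = 0, so t = (√(D² + v²x²) − D)/v².
√(D² + v²x²) = √(0.0613² + 0.0533² × 43.2²) = 2.303; v² = 0.00284089.
t = (2.303 − 0.0613)/0.00284089 = 789 days (vs. the pure-advection estimate x/v = 811 d).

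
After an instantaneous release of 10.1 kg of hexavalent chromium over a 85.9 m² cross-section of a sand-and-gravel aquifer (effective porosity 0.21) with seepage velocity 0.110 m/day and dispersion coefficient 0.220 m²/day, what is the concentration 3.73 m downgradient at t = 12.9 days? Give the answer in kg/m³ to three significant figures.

0.0586 kg/m³

For an instantaneous plane source, C(x,t) = M/(n_e·A·√(4πDt)) · exp(−(x−vt)²/(4Dt)), with n_e·A the pore (flow) area.
Plume center vt = 0.110 × 12.9 = 1.419 m, so the well at 3.73 m is 2.311 m downgradient of the peak.
√(4πDt) = 5.972 m, giving peak height M/(n_e·A·√(4πDt)) = 10.1/(0.21 × 85.9 × 5.972) = 0.09375 kg/m³.
(x−vt)²/(4Dt) = (2.311)²/(4 × 0.220 × 12.9) = 0.4705; exp(−0.4705) = 0.6247.
C = 0.09375 × 0.6247 = 0.0586 kg/m³.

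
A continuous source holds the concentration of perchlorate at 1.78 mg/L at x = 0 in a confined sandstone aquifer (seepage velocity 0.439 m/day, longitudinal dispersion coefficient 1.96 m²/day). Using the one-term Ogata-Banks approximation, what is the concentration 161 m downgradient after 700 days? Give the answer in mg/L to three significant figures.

1.78 mg/L

For a continuous step input, C/C₀ ≈ ½·erfc((x−vt)/(2√(Dt))).
vt = 0.439 × 700 = 307.3 m and 2√(Dt) = 2√(1.96 × 700) = 74.08 m.
Argument (x−vt)/(2√(Dt)) = (161 − 307.3)/74.08 = -1.975; ½·erfc(-1.975) = 0.9974.
C = 1.78 × 0.9974 = 1.78 mg/L.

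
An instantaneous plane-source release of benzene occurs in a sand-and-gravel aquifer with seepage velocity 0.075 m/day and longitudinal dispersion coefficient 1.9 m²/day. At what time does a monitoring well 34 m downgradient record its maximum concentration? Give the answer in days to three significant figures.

228 days

For the 1D instantaneous-source solution, setting ∂C/∂t = 0 at fixed x gives v²t² + 2Dt − x² = 0, so t = (√(D² + v²x²) − D)/v².
√(D² + v²x²) = √(1.9² + 0.075² × 34²) = 3.180; v² = 0.005625.
t = (3.180 − 1.9)/0.005625 = 228 days (vs. the pure-advection estimate x/v = 453 d).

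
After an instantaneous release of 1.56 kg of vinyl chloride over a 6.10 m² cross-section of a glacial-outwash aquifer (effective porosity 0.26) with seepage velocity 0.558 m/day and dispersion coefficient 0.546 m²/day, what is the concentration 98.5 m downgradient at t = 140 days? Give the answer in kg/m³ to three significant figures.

0.00816 kg/m³

For an instantaneous plane source, C(x,t) = M/(n_e·A·√(4πDt)) · exp(−(x−vt)²/(4Dt)), with n_e·A the pore (flow) area.
Plume center vt = 0.558 × 140 = 78.12 m, so the well at 98.5 m is 20.38 m downgradient of the peak.
√(4πDt) = 30.99 m, giving peak height M/(n_e·A·√(4πDt)) = 1.56/(0.26 × 6.10 × 30.99) = 0.03174 kg/m³.
(x−vt)²/(4Dt) = (20.38)²/(4 × 0.546 × 140) = 1.358; exp(−1.358) = 0.2572.
C = 0.03174 × 0.2572 = 0.00816 kg/m³.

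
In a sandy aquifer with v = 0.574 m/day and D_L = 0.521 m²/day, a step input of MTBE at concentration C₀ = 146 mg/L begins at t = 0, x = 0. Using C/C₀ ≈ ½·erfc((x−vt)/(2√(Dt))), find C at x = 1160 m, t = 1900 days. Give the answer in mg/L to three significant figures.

8.67 mg/L

For a continuous step input, C/C₀ ≈ ½·erfc((x−vt)/(2√(Dt))).
vt = 0.574 × 1900 = 1090.6 m and 2√(Dt) = 2√(0.521 × 1900) = 62.93 m.
Argument (x−vt)/(2√(Dt)) = (1160 − 1090.6)/62.93 = 1.103; ½·erfc(1.103) = 0.05939.
C = 146 × 0.05939 = 8.67 mg/L.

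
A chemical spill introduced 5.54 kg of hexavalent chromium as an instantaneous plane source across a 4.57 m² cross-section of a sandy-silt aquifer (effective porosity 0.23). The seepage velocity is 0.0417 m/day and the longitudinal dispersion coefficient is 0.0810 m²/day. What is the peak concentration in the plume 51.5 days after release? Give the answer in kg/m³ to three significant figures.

The peak of an instantaneous 1D plume sits at x = vt; there the Gaussian factor is 1 and C_max = M/(n_e·A·√(4πDt)), where n_e·A is the pore area the mass is dissolved in.
√(4πDt) = √(4π × 0.0810 × 51.5) = 7.240 m, so C_max = 5.54/(0.23 × 4.57 × 7.240) = 0.728 kg/m³.

0.728 kg/m³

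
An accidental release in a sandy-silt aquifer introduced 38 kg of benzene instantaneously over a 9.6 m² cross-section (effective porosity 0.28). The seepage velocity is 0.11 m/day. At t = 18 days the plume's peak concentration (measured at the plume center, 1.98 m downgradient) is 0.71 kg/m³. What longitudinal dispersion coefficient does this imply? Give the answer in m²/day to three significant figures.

At the plume center C_max = M/(n_e·A·√(4πDt)), so D = M²/(4πt·(n_e·A·C_max)²).
n_e·A·C_max = 0.28 × 9.6 × 0.71 = 1.908 kg/m.
D = 38²/(4π × 18 × 1.908²) = 1.75 m²/day.

1.75 m²/day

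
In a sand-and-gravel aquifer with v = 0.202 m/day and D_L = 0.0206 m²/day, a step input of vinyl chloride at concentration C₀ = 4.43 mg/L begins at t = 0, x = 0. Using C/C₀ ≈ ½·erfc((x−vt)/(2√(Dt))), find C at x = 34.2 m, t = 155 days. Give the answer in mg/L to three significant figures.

For a continuous step input, C/C₀ ≈ ½·erfc((x−vt)/(2√(Dt))).
vt = 0.202 × 155 = 31.31 m and 2√(Dt) = 2√(0.0206 × 155) = 3.574 m.
Argument (x−vt)/(2√(Dt)) = (34.2 − 31.31)/3.574 = 0.8086; ½·erfc(0.8086) = 0.1264.
C = 4.43 × 0.1264 = 0.560 mg/L.

0.560 mg/L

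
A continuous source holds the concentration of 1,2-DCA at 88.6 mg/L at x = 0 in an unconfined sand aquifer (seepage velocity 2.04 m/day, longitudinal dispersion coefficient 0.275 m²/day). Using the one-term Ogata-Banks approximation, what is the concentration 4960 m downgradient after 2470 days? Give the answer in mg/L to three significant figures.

87.2 mg/L

For a continuous step input, C/C₀ ≈ ½·erfc((x−vt)/(2√(Dt))).
vt = 2.04 × 2470 = 5038.8 m and 2√(Dt) = 2√(0.275 × 2470) = 52.12 m.
Argument (x−vt)/(2√(Dt)) = (4960 − 5038.8)/52.12 = -1.512; ½·erfc(-1.512) = 0.9838.
C = 88.6 × 0.9838 = 87.2 mg/L.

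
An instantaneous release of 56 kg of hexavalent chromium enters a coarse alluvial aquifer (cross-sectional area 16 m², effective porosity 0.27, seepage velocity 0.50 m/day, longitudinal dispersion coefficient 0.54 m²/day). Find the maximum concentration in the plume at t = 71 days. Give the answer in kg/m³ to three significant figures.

The peak of an instantaneous 1D plume sits at x = vt; there the Gaussian factor is 1 and C_max = M/(n_e·A·√(4πDt)), where n_e·A is the pore area the mass is dissolved in.
√(4πDt) = √(4π × 0.54 × 71) = 21.95 m, so C_max = 56/(0.27 × 16 × 21.95) = 0.591 kg/m³.

0.591 kg/m³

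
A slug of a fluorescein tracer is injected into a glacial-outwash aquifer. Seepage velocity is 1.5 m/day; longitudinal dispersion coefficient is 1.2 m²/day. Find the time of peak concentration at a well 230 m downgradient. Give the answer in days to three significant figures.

153 days

For the 1D instantaneous-source solution, setting ∂C/∂t = 0 at fixed x gives v²t² + 2Dt − x² = 0, so t = (√(D² + v²x²) − D)/v².
√(D² + v²x²) = √(1.2² + 1.5² × 230²) = 345.0; v² = 2.25.
t = (345.0 − 1.2)/2.25 = 153 days (vs. the pure-advection estimate x/v = 153 d).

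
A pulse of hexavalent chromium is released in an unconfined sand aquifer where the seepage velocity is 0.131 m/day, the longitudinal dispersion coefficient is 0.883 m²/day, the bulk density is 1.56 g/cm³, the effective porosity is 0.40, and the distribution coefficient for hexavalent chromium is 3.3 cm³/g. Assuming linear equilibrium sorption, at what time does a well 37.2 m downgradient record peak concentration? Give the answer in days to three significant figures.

Retardation factor R = 1 + ρ_b·K_d/n = 1 + 1.56 × 3.3/0.40 = 13.87.
Sorption retards both mechanisms: v_R = v/R = 0.009445 m/day, D_R = D/R = 0.06366 m²/day.
Peak time from v_R²t² + 2D_R t − x² = 0: t = (√(D_R² + v_R²x²) − D_R)/v_R².
√(D_R² + v_R²x²) = √(0.06366² + 0.009445² × 37.2²) = 0.3571; v_R² = 8.921e-05.
t = (0.3571 − 0.06366)/8.921e-05 = 3290 days.

3290 days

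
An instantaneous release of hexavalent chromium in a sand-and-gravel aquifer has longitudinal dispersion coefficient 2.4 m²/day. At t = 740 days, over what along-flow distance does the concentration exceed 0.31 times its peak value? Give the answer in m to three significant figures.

182 m

The plume is Gaussian with σ = √(2Dt) = √(2 × 2.4 × 740) = 59.60 m.
C/C_peak = exp(−Δx²/(2σ²)) = 0.31 ⇒ Δx = σ·√(−2 ln 0.31) = 59.60 × 1.530 = 91.19 m.
Width = 2Δx = 182 m.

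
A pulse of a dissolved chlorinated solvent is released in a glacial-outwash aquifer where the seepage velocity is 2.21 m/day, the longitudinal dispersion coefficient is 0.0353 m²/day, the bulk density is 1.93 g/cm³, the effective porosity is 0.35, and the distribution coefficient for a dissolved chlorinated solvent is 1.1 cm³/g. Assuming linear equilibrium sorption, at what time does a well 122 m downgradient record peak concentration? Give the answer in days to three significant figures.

Retardation factor R = 1 + ρ_b·K_d/n = 1 + 1.93 × 1.1/0.35 = 7.066.
Sorption retards both mechanisms: v_R = v/R = 0.3128 m/day, D_R = D/R = 0.004996 m²/day.
Peak time from v_R²t² + 2D_R t − x² = 0: t = (√(D_R² + v_R²x²) − D_R)/v_R².
√(D_R² + v_R²x²) = √(0.004996² + 0.3128² × 122²) = 38.16; v_R² = 0.09784.
t = (38.16 − 0.004996)/0.09784 = 390 days.

390 days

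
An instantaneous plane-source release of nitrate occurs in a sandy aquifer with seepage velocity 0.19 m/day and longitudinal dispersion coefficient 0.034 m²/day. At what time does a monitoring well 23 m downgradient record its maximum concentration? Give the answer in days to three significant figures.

120 days

For the 1D instantaneous-source solution, setting ∂C/∂t = 0 at fixed x gives v²t² + 2Dt − x² = 0, so t = (√(D² + v²x²) − D)/v².
√(D² + v²x²) = √(0.034² + 0.19² × 23²) = 4.370; v² = 0.0361.
t = (4.370 − 0.034)/0.0361 = 120 days (vs. the pure-advection estimate x/v = 121 d).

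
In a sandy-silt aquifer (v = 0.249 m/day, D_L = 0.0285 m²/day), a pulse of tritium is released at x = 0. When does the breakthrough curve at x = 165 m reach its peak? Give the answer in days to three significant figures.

For the 1D instantaneous-source solution, setting ∂C/∂t = 0 at fixed x gives v²t² + 2Dt − x² = 0, so t = (√(D² + v²x²) − D)/v².
√(D² + v²x²) = √(0.0285² + 0.249² × 165²) = 41.09; v² = 0.062001.
t = (41.09 − 0.0285)/0.062001 = 662 days (vs. the pure-advection estimate x/v = 663 d).

662 days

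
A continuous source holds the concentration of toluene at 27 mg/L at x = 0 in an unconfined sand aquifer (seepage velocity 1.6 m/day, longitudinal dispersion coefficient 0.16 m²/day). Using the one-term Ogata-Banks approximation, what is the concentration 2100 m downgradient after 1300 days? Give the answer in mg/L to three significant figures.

For a continuous step input, C/C₀ ≈ ½·erfc((x−vt)/(2√(Dt))).
vt = 1.6 × 1300 = 2080 m and 2√(Dt) = 2√(0.16 × 1300) = 28.84 m.
Argument (x−vt)/(2√(Dt)) = (2100 − 2080)/28.84 = 0.6935; ½·erfc(0.6935) = 0.1634.
C = 27 × 0.1634 = 4.41 mg/L.

4.41 mg/L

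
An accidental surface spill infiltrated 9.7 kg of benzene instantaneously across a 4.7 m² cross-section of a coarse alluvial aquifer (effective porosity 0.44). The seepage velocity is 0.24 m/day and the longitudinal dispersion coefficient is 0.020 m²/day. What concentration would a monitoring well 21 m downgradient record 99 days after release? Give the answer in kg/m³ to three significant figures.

0.359 kg/m³

For an instantaneous plane source, C(x,t) = M/(n_e·A·√(4πDt)) · exp(−(x−vt)²/(4Dt)), with n_e·A the pore (flow) area.
Plume center vt = 0.24 × 99 = 23.76 m, so the well at 21 m is 2.76 m upgradient of the peak.
√(4πDt) = 4.988 m, giving peak height M/(n_e·A·√(4πDt)) = 9.7/(0.44 × 4.7 × 4.988) = 0.9404 kg/m³.
(x−vt)²/(4Dt) = (-2.76)²/(4 × 0.020 × 99) = 0.9618; exp(−0.9618) = 0.3822.
C = 0.9404 × 0.3822 = 0.359 kg/m³.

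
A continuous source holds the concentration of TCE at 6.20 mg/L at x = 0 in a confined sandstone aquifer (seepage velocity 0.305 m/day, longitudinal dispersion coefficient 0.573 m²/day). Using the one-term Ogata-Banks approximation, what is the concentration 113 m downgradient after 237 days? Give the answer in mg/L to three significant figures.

0.0418 mg/L

For a continuous step input, C/C₀ ≈ ½·erfc((x−vt)/(2√(Dt))).
vt = 0.305 × 237 = 72.285 m and 2√(Dt) = 2√(0.573 × 237) = 23.31 m.
Argument (x−vt)/(2√(Dt)) = (113 − 72.285)/23.31 = 1.747; ½·erfc(1.747) = 0.006744.
C = 6.20 × 0.006744 = 0.0418 mg/L.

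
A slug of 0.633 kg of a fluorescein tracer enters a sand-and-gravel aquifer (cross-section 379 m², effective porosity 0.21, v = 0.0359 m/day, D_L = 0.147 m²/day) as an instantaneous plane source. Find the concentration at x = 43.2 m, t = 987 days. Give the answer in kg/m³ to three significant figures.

0.000168 kg/m³

For an instantaneous plane source, C(x,t) = M/(n_e·A·√(4πDt)) · exp(−(x−vt)²/(4Dt)), with n_e·A the pore (flow) area.
Plume center vt = 0.0359 × 987 = 35.4333 m, so the well at 43.2 m is 7.7667 m downgradient of the peak.
√(4πDt) = 42.70 m, giving peak height M/(n_e·A·√(4πDt)) = 0.633/(0.21 × 379 × 42.70) = 0.0001863 kg/m³.
(x−vt)²/(4Dt) = (7.7667)²/(4 × 0.147 × 987) = 0.1039; exp(−0.1039) = 0.9013.
C = 0.0001863 × 0.9013 = 0.000168 kg/m³.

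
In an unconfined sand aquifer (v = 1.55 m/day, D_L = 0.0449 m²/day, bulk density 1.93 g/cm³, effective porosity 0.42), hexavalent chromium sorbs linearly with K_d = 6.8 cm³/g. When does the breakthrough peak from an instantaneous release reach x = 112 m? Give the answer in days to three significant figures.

Retardation factor R = 1 + ρ_b·K_d/n = 1 + 1.93 × 6.8/0.42 = 32.25.
Sorption retards both mechanisms: v_R = v/R = 0.04806 m/day, D_R = D/R = 0.001392 m²/day.
Peak time from v_R²t² + 2D_R t − x² = 0: t = (√(D_R² + v_R²x²) − D_R)/v_R².
√(D_R² + v_R²x²) = √(0.001392² + 0.04806² × 112²) = 5.383; v_R² = 0.002310.
t = (5.383 − 0.001392)/0.002310 = 2330 days.

2330 days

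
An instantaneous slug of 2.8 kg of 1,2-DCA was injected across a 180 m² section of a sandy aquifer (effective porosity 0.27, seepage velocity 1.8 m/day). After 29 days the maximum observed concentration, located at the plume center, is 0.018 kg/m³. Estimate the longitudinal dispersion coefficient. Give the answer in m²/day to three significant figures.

At the plume center C_max = M/(n_e·A·√(4πDt)), so D = M²/(4πt·(n_e·A·C_max)²).
n_e·A·C_max = 0.27 × 180 × 0.018 = 0.8748 kg/m.
D = 2.8²/(4π × 29 × 0.8748²) = 0.0281 m²/day.

0.0281 m²/day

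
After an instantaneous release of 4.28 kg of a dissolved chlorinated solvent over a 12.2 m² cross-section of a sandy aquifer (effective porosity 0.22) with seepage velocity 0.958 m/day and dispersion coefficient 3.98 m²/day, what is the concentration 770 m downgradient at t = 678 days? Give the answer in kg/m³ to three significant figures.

0.00226 kg/m³

For an instantaneous plane source, C(x,t) = M/(n_e·A·√(4πDt)) · exp(−(x−vt)²/(4Dt)), with n_e·A the pore (flow) area.
Plume center vt = 0.958 × 678 = 649.524 m, so the well at 770 m is 120.476 m downgradient of the peak.
√(4πDt) = 184.1 m, giving peak height M/(n_e·A·√(4πDt)) = 4.28/(0.22 × 12.2 × 184.1) = 0.008662 kg/m³.
(x−vt)²/(4Dt) = (120.476)²/(4 × 3.98 × 678) = 1.345; exp(−1.345) = 0.2605.
C = 0.008662 × 0.2605 = 0.00226 kg/m³.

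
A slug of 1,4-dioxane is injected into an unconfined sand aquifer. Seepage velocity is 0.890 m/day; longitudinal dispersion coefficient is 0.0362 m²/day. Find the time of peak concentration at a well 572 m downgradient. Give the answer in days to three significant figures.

643 days

For the 1D instantaneous-source solution, setting ∂C/∂t = 0 at fixed x gives v²t² + 2Dt − x² = 0, so t = (√(D² + v²x²) − D)/v².
√(D² + v²x²) = √(0.0362² + 0.890² × 572²) = 509.1; v² = 0.7921.
t = (509.1 − 0.0362)/0.7921 = 643 days (vs. the pure-advection estimate x/v = 643 d).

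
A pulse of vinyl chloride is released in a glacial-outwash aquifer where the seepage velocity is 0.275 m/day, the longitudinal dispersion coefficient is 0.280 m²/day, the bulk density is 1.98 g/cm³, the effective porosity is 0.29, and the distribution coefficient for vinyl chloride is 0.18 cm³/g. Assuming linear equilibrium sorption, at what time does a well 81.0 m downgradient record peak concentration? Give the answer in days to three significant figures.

Retardation factor R = 1 + ρ_b·K_d/n = 1 + 1.98 × 0.18/0.29 = 2.229.
Sorption retards both mechanisms: v_R = v/R = 0.1234 m/day, D_R = D/R = 0.1256 m²/day.
Peak time from v_R²t² + 2D_R t − x² = 0: t = (√(D_R² + v_R²x²) − D_R)/v_R².
√(D_R² + v_R²x²) = √(0.1256² + 0.1234² × 81.0²) = 9.996; v_R² = 0.01523.
t = (9.996 − 0.1256)/0.01523 = 648 days.

648 days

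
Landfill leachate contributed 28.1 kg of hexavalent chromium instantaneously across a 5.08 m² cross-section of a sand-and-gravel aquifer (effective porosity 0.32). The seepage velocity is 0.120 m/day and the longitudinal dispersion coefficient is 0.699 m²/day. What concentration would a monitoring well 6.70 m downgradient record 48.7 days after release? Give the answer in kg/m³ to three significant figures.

For an instantaneous plane source, C(x,t) = M/(n_e·A·√(4πDt)) · exp(−(x−vt)²/(4Dt)), with n_e·A the pore (flow) area.
Plume center vt = 0.120 × 48.7 = 5.844 m, so the well at 6.70 m is 0.856 m downgradient of the peak.
√(4πDt) = 20.68 m, giving peak height M/(n_e·A·√(4πDt)) = 28.1/(0.32 × 5.08 × 20.68) = 0.8359 kg/m³.
(x−vt)²/(4Dt) = (0.856)²/(4 × 0.699 × 48.7) = 0.005381; exp(−0.005381) = 0.9946.
C = 0.8359 × 0.9946 = 0.831 kg/m³.

0.831 kg/m³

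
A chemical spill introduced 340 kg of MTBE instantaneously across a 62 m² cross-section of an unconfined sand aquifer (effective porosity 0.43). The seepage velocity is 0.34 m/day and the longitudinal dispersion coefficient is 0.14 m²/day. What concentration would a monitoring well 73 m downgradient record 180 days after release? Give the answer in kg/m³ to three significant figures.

For an instantaneous plane source, C(x,t) = M/(n_e·A·√(4πDt)) · exp(−(x−vt)²/(4Dt)), with n_e·A the pore (flow) area.
Plume center vt = 0.34 × 180 = 61.2 m, so the well at 73 m is 11.8 m downgradient of the peak.
√(4πDt) = 17.80 m, giving peak height M/(n_e·A·√(4πDt)) = 340/(0.43 × 62 × 17.80) = 0.7165 kg/m³.
(x−vt)²/(4Dt) = (11.8)²/(4 × 0.14 × 180) = 1.381; exp(−1.381) = 0.2513.
C = 0.7165 × 0.2513 = 0.180 kg/m³.

0.180 kg/m³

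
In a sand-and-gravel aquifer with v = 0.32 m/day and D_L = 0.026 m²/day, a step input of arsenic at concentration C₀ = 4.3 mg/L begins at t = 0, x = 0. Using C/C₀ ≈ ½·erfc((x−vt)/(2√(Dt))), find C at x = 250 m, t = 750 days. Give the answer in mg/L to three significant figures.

0.235 mg/L

For a continuous step input, C/C₀ ≈ ½·erfc((x−vt)/(2√(Dt))).
vt = 0.32 × 750 = 240 m and 2√(Dt) = 2√(0.026 × 750) = 8.832 m.
Argument (x−vt)/(2√(Dt)) = (250 − 240)/8.832 = 1.132; ½·erfc(1.132) = 0.05470.
C = 4.3 × 0.05470 = 0.235 mg/L.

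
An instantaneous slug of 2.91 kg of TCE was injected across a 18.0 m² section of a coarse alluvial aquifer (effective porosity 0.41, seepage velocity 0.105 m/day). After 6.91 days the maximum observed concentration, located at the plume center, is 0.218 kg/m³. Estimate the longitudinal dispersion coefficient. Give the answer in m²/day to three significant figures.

At the plume center C_max = M/(n_e·A·√(4πDt)), so D = M²/(4πt·(n_e·A·C_max)²).
n_e·A·C_max = 0.41 × 18.0 × 0.218 = 1.609 kg/m.
D = 2.91²/(4π × 6.91 × 1.609²) = 0.0377 m²/day.

0.0377 m²/day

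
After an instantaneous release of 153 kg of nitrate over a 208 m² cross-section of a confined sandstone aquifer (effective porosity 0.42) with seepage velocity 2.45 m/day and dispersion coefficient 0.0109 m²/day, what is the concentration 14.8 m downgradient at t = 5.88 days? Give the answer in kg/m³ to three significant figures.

1.07 kg/m³

For an instantaneous plane source, C(x,t) = M/(n_e·A·√(4πDt)) · exp(−(x−vt)²/(4Dt)), with n_e·A the pore (flow) area.
Plume center vt = 2.45 × 5.88 = 14.406 m, so the well at 14.8 m is 0.394 m downgradient of the peak.
√(4πDt) = 0.8974 m, giving peak height M/(n_e·A·√(4πDt)) = 153/(0.42 × 208 × 0.8974) = 1.952 kg/m³.
(x−vt)²/(4Dt) = (0.394)²/(4 × 0.0109 × 5.88) = 0.6055; exp(−0.6055) = 0.5458.
C = 1.952 × 0.5458 = 1.07 kg/m³.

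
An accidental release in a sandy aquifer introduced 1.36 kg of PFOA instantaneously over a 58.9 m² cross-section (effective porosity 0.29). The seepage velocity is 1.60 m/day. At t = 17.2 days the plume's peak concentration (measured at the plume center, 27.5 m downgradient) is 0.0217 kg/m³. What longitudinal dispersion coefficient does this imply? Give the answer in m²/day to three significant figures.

At the plume center C_max = M/(n_e·A·√(4πDt)), so D = M²/(4πt·(n_e·A·C_max)²).
n_e·A·C_max = 0.29 × 58.9 × 0.0217 = 0.3707 kg/m.
D = 1.36²/(4π × 17.2 × 0.3707²) = 0.0623 m²/day.

0.0623 m²/day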